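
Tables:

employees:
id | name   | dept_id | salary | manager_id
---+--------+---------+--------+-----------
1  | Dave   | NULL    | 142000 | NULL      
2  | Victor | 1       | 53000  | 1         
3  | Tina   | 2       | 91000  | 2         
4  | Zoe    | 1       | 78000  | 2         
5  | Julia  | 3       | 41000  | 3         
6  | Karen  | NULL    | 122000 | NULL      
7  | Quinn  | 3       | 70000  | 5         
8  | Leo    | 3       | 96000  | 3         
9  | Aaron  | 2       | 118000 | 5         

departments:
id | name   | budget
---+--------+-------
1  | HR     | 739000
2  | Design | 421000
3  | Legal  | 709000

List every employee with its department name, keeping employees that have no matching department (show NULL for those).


LEFT JOIN keeps every row from employees (the left table); where dept_id has no match in departments, the department columns become NULL. Walk through each employee:
  - employee 1 (Dave): dept_id=NULL, no match -> kept with NULL
  - employee 2 (Victor): dept_id=1 -> matches HR
  - employee 3 (Tina): dept_id=2 -> matches Design
  - employee 4 (Zoe): dept_id=1 -> matches HR
  - employee 5 (Julia): dept_id=3 -> matches Legal
  - employee 6 (Karen): dept_id=NULL, no match -> kept with NULL
  - employee 7 (Quinn): dept_id=3 -> matches Legal
  - employee 8 (Leo): dept_id=3 -> matches Legal
  - employee 9 (Aaron): dept_id=2 -> matches Design
All 9 rows appear; 2 have NULL department.

SQL:
SELECT a.name, b.name AS department
FROM employees a
LEFT JOIN departments b ON a.dept_id = b.id

Result:
name   | department
-------+-----------
Dave   | NULL      
Victor | HR        
Tina   | Design    
Zoe    | HR        
Julia  | Legal     
Karen  | NULL      
Quinn  | Legal     
Leo    | Legal     
Aaron  | Design    


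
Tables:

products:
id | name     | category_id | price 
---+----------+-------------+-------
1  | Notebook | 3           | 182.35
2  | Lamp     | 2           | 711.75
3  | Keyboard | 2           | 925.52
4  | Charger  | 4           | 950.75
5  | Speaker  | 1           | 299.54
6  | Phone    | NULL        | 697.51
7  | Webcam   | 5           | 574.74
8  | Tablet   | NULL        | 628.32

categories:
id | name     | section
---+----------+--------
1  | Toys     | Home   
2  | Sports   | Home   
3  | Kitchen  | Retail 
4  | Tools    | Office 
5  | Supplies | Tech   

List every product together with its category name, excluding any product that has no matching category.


INNER JOIN keeps only products rows whose category_id matches an id in categories. Walk through each product:
  - product 1 (Notebook): category_id=3 -> matches Kitchen
  - product 2 (Lamp): category_id=2 -> matches Sports
  - product 3 (Keyboard): category_id=2 -> matches Sports
  - product 4 (Charger): category_id=4 -> matches Tools
  - product 5 (Speaker): category_id=1 -> matches Toys
  - product 6 (Phone): category_id=NULL, no match -> dropped
  - product 7 (Webcam): category_id=5 -> matches Supplies
  - product 8 (Tablet): category_id=NULL, no match -> dropped
So 2 of 8 rows are dropped.

SQL:
SELECT a.name, b.name AS category
FROM products a
INNER JOIN categories b ON a.category_id = b.id

Result:
name     | category
---------+---------
Notebook | Kitchen 
Lamp     | Sports  
Keyboard | Sports  
Charger  | Tools   
Speaker  | Toys    
Webcam   | Supplies


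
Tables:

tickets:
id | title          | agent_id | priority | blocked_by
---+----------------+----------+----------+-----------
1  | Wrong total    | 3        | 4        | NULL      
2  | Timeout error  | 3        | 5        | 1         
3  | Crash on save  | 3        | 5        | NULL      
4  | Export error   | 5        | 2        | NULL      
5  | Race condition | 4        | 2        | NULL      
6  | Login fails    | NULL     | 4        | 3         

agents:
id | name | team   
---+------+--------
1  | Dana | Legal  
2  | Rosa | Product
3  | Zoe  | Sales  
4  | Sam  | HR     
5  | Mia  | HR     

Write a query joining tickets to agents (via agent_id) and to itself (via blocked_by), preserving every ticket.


Two LEFT JOINs from the same base table tickets: one to agents via agent_id, one to tickets itself via blocked_by. Both are LEFT so every ticket is preserved.
Match against agents:
  - ticket 1 (Wrong total): agent_id=3 -> matches Zoe
  - ticket 2 (Timeout error): agent_id=3 -> matches Zoe
  - ticket 3 (Crash on save): agent_id=3 -> matches Zoe
  - ticket 4 (Export error): agent_id=5 -> matches Mia
  - ticket 5 (Race condition): agent_id=4 -> matches Sam
  - ticket 6 (Login fails): agent_id=NULL, no match -> kept with NULL
Match against tickets (self):
  - ticket 1 (Wrong total): blocked_by=NULL -> NULL
  - ticket 2 (Timeout error): blocked_by=1 -> Wrong total
  - ticket 3 (Crash on save): blocked_by=NULL -> NULL
  - ticket 4 (Export error): blocked_by=NULL -> NULL
  - ticket 5 (Race condition): blocked_by=NULL -> NULL
  - ticket 6 (Login fails): blocked_by=3 -> Crash on save

SQL:
SELECT a.title, b.name AS agent, c.title AS blocked_by
FROM tickets a
LEFT JOIN agents b ON a.agent_id = b.id
LEFT JOIN tickets c ON a.blocked_by = c.id

Result:
title          | agent | blocked_by   
---------------+-------+--------------
Wrong total    | Zoe   | NULL         
Timeout error  | Zoe   | Wrong total  
Crash on save  | Zoe   | NULL         
Export error   | Mia   | NULL         
Race condition | Sam   | NULL         
Login fails    | NULL  | Crash on save


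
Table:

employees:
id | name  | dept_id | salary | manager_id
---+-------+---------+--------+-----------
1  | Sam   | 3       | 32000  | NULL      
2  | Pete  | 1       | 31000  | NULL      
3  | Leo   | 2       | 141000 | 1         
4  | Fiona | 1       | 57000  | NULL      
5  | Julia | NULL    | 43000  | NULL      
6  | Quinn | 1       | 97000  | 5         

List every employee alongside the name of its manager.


This is a self-join: employees is joined to a second copy of itself, matching each row's manager_id to another row's id. Use LEFT JOIN so rows with manager_id=NULL are kept.
  - employee 1 (Sam): manager_id=NULL -> NULL
  - employee 2 (Pete): manager_id=NULL -> NULL
  - employee 3 (Leo): manager_id=1 -> Sam
  - employee 4 (Fiona): manager_id=NULL -> NULL
  - employee 5 (Julia): manager_id=NULL -> NULL
  - employee 6 (Quinn): manager_id=5 -> Julia

SQL:
SELECT a.name AS item, b.name AS manager
FROM employees a
LEFT JOIN employees b ON a.manager_id = b.id

Result:
item  | manager
------+--------
Sam   | NULL   
Pete  | NULL   
Leo   | Sam    
Fiona | NULL   
Julia | NULL   
Quinn | Julia  


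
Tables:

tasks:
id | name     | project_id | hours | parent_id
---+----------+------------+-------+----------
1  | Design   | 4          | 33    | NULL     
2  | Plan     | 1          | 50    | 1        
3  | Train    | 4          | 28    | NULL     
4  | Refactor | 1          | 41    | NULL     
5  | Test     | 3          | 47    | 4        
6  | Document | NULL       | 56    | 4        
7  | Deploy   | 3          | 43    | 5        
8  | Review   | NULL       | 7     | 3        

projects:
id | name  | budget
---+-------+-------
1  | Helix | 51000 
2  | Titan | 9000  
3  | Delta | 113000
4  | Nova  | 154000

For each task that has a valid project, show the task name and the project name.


INNER JOIN keeps only tasks rows whose project_id matches an id in projects. Walk through each task:
  - task 1 (Design): project_id=4 -> matches Nova
  - task 2 (Plan): project_id=1 -> matches Helix
  - task 3 (Train): project_id=4 -> matches Nova
  - task 4 (Refactor): project_id=1 -> matches Helix
  - task 5 (Test): project_id=3 -> matches Delta
  - task 6 (Document): project_id=NULL, no match -> dropped
  - task 7 (Deploy): project_id=3 -> matches Delta
  - task 8 (Review): project_id=NULL, no match -> dropped
So 2 of 8 rows are dropped.

SQL:
SELECT a.name, b.name AS project
FROM tasks a
INNER JOIN projects b ON a.project_id = b.id

Result:
name     | project
---------+--------
Design   | Nova   
Plan     | Helix  
Train    | Nova   
Refactor | Helix  
Test     | Delta  
Deploy   | Delta  


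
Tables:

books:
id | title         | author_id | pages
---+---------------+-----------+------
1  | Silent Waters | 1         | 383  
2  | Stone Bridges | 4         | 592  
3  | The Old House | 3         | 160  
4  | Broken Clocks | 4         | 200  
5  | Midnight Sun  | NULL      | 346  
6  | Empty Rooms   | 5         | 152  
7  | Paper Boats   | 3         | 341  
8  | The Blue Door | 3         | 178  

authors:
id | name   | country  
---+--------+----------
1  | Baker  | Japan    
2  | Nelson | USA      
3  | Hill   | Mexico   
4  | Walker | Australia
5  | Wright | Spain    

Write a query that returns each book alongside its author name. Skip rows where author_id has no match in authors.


INNER JOIN keeps only books rows whose author_id matches an id in authors. Walk through each book:
  - book 1 (Silent Waters): author_id=1 -> matches Baker
  - book 2 (Stone Bridges): author_id=4 -> matches Walker
  - book 3 (The Old House): author_id=3 -> matches Hill
  - book 4 (Broken Clocks): author_id=4 -> matches Walker
  - book 5 (Midnight Sun): author_id=NULL, no match -> dropped
  - book 6 (Empty Rooms): author_id=5 -> matches Wright
  - book 7 (Paper Boats): author_id=3 -> matches Hill
  - book 8 (The Blue Door): author_id=3 -> matches Hill
So 1 of 8 rows is dropped.

SQL:
SELECT a.title, b.name AS author
FROM books a
INNER JOIN authors b ON a.author_id = b.id

Result:
title         | author
--------------+-------
Silent Waters | Baker 
Stone Bridges | Walker
The Old House | Hill  
Broken Clocks | Walker
Empty Rooms   | Wright
Paper Boats   | Hill  
The Blue Door | Hill  


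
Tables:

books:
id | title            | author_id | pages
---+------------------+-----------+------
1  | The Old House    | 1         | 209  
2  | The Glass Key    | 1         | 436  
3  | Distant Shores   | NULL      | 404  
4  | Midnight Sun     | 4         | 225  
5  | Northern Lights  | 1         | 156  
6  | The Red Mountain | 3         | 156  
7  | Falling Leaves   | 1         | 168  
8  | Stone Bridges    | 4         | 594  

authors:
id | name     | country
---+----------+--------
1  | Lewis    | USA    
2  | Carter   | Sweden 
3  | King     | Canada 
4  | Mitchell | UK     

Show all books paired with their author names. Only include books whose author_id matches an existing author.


INNER JOIN keeps only books rows whose author_id matches an id in authors. Walk through each book:
  - book 1 (The Old House): author_id=1 -> matches Lewis
  - book 2 (The Glass Key): author_id=1 -> matches Lewis
  - book 3 (Distant Shores): author_id=NULL, no match -> dropped
  - book 4 (Midnight Sun): author_id=4 -> matches Mitchell
  - book 5 (Northern Lights): author_id=1 -> matches Lewis
  - book 6 (The Red Mountain): author_id=3 -> matches King
  - book 7 (Falling Leaves): author_id=1 -> matches Lewis
  - book 8 (Stone Bridges): author_id=4 -> matches Mitchell
So 1 of 8 rows is dropped.

SQL:
SELECT a.title, b.name AS author
FROM books a
INNER JOIN authors b ON a.author_id = b.id

Result:
title            | author  
-----------------+---------
The Old House    | Lewis   
The Glass Key    | Lewis   
Midnight Sun     | Mitchell
Northern Lights  | Lewis   
The Red Mountain | King    
Falling Leaves   | Lewis   
Stone Bridges    | Mitchell


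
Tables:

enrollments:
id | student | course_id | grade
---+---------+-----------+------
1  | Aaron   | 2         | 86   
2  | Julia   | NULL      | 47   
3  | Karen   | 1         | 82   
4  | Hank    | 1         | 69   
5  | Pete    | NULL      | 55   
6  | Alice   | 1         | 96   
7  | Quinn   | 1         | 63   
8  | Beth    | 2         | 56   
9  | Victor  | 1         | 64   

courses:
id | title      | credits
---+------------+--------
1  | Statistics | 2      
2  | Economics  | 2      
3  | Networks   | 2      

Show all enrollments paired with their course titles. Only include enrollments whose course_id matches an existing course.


INNER JOIN keeps only enrollments rows whose course_id matches an id in courses. Walk through each enrollment:
  - enrollment 1 (Aaron): course_id=2 -> matches Economics
  - enrollment 2 (Julia): course_id=NULL, no match -> dropped
  - enrollment 3 (Karen): course_id=1 -> matches Statistics
  - enrollment 4 (Hank): course_id=1 -> matches Statistics
  - enrollment 5 (Pete): course_id=NULL, no match -> dropped
  - enrollment 6 (Alice): course_id=1 -> matches Statistics
  - enrollment 7 (Quinn): course_id=1 -> matches Statistics
  - enrollment 8 (Beth): course_id=2 -> matches Economics
  - enrollment 9 (Victor): course_id=1 -> matches Statistics
So 2 of 9 rows are dropped.

SQL:
SELECT a.student, b.title AS course
FROM enrollments a
INNER JOIN courses b ON a.course_id = b.id

Result:
student | course    
--------+-----------
Aaron   | Economics 
Karen   | Statistics
Hank    | Statistics
Alice   | Statistics
Quinn   | Statistics
Beth    | Economics 
Victor  | Statistics


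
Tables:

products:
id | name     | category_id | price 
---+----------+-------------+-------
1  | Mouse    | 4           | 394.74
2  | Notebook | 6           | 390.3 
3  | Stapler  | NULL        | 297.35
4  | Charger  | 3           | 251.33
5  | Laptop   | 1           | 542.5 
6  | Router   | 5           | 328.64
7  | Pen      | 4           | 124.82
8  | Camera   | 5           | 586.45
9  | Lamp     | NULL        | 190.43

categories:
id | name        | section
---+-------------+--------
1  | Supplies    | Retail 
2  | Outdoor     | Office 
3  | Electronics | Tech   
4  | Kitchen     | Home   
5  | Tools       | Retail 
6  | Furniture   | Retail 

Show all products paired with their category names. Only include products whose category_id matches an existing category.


INNER JOIN keeps only products rows whose category_id matches an id in categories. Walk through each product:
  - product 1 (Mouse): category_id=4 -> matches Kitchen
  - product 2 (Notebook): category_id=6 -> matches Furniture
  - product 3 (Stapler): category_id=NULL, no match -> dropped
  - product 4 (Charger): category_id=3 -> matches Electronics
  - product 5 (Laptop): category_id=1 -> matches Supplies
  - product 6 (Router): category_id=5 -> matches Tools
  - product 7 (Pen): category_id=4 -> matches Kitchen
  - product 8 (Camera): category_id=5 -> matches Tools
  - product 9 (Lamp): category_id=NULL, no match -> dropped
So 2 of 9 rows are dropped.

SQL:
SELECT a.name, b.name AS category
FROM products a
INNER JOIN categories b ON a.category_id = b.id

Result:
name     | category   
---------+------------
Mouse    | Kitchen    
Notebook | Furniture  
Charger  | Electronics
Laptop   | Supplies   
Router   | Tools      
Pen      | Kitchen    
Camera   | Tools      


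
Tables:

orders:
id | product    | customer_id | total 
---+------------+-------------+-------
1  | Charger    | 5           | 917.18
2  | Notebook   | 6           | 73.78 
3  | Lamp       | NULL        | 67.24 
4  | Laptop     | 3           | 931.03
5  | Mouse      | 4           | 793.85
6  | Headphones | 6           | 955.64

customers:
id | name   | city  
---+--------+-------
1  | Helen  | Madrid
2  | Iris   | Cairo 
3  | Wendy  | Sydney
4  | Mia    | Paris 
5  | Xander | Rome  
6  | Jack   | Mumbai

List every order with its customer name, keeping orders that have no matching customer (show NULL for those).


LEFT JOIN keeps every row from orders (the left table); where customer_id has no match in customers, the customer columns become NULL. Walk through each order:
  - order 1 (Charger): customer_id=5 -> matches Xander
  - order 2 (Notebook): customer_id=6 -> matches Jack
  - order 3 (Lamp): customer_id=NULL, no match -> kept with NULL
  - order 4 (Laptop): customer_id=3 -> matches Wendy
  - order 5 (Mouse): customer_id=4 -> matches Mia
  - order 6 (Headphones): customer_id=6 -> matches Jack
All 6 rows appear; 1 has NULL customer.

SQL:
SELECT a.product, b.name AS customer
FROM orders a
LEFT JOIN customers b ON a.customer_id = b.id

Result:
product    | customer
-----------+---------
Charger    | Xander  
Notebook   | Jack    
Lamp       | NULL    
Laptop     | Wendy   
Mouse      | Mia     
Headphones | Jack    


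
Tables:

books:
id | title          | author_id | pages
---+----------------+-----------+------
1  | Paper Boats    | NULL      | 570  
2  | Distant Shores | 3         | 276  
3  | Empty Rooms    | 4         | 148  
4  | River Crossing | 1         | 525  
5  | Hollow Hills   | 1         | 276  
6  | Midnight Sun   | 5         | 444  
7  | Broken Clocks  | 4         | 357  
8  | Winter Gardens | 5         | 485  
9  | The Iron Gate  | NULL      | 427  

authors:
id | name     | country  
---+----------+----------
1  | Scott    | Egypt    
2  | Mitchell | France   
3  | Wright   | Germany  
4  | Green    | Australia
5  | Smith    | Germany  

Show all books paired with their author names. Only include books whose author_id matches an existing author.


INNER JOIN keeps only books rows whose author_id matches an id in authors. Walk through each book:
  - book 1 (Paper Boats): author_id=NULL, no match -> dropped
  - book 2 (Distant Shores): author_id=3 -> matches Wright
  - book 3 (Empty Rooms): author_id=4 -> matches Green
  - book 4 (River Crossing): author_id=1 -> matches Scott
  - book 5 (Hollow Hills): author_id=1 -> matches Scott
  - book 6 (Midnight Sun): author_id=5 -> matches Smith
  - book 7 (Broken Clocks): author_id=4 -> matches Green
  - book 8 (Winter Gardens): author_id=5 -> matches Smith
  - book 9 (The Iron Gate): author_id=NULL, no match -> dropped
So 2 of 9 rows are dropped.

SQL:
SELECT a.title, b.name AS author
FROM books a
INNER JOIN authors b ON a.author_id = b.id

Result:
title          | author
---------------+-------
Distant Shores | Wright
Empty Rooms    | Green 
River Crossing | Scott 
Hollow Hills   | Scott 
Midnight Sun   | Smith 
Broken Clocks  | Green 
Winter Gardens | Smith 


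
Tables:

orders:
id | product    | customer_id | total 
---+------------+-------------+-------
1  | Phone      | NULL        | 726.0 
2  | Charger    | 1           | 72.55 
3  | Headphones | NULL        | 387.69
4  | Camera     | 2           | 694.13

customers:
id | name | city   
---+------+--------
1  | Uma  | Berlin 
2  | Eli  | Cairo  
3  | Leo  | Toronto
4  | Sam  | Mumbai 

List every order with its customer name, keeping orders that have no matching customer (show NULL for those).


LEFT JOIN keeps every row from orders (the left table); where customer_id has no match in customers, the customer columns become NULL. Walk through each order:
  - order 1 (Phone): customer_id=NULL, no match -> kept with NULL
  - order 2 (Charger): customer_id=1 -> matches Uma
  - order 3 (Headphones): customer_id=NULL, no match -> kept with NULL
  - order 4 (Camera): customer_id=2 -> matches Eli
All 4 rows appear; 2 have NULL customer.

SQL:
SELECT a.product, b.name AS customer
FROM orders a
LEFT JOIN customers b ON a.customer_id = b.id

Result:
product    | customer
-----------+---------
Phone      | NULL    
Charger    | Uma     
Headphones | NULL    
Camera     | Eli     


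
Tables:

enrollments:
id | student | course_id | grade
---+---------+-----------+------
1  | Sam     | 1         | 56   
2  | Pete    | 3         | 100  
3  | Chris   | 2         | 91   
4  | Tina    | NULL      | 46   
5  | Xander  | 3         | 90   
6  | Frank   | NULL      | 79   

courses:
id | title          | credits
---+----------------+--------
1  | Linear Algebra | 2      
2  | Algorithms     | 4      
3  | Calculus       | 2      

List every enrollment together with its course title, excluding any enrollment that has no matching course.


INNER JOIN keeps only enrollments rows whose course_id matches an id in courses. Walk through each enrollment:
  - enrollment 1 (Sam): course_id=1 -> matches Linear Algebra
  - enrollment 2 (Pete): course_id=3 -> matches Calculus
  - enrollment 3 (Chris): course_id=2 -> matches Algorithms
  - enrollment 4 (Tina): course_id=NULL, no match -> dropped
  - enrollment 5 (Xander): course_id=3 -> matches Calculus
  - enrollment 6 (Frank): course_id=NULL, no match -> dropped
So 2 of 6 rows are dropped.

SQL:
SELECT a.student, b.title AS course
FROM enrollments a
INNER JOIN courses b ON a.course_id = b.id

Result:
student | course        
--------+---------------
Sam     | Linear Algebra
Pete    | Calculus      
Chris   | Algorithms    
Xander  | Calculus      


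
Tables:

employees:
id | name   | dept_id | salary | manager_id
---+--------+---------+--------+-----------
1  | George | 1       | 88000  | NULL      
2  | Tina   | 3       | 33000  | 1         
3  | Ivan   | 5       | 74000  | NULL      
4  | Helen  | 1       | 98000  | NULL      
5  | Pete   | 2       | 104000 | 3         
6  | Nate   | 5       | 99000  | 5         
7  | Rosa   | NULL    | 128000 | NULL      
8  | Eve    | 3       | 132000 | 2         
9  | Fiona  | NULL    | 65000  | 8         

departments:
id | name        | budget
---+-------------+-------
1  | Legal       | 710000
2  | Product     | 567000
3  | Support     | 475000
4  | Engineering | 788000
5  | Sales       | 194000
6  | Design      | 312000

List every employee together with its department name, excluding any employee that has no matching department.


INNER JOIN keeps only employees rows whose dept_id matches an id in departments. Walk through each employee:
  - employee 1 (George): dept_id=1 -> matches Legal
  - employee 2 (Tina): dept_id=3 -> matches Support
  - employee 3 (Ivan): dept_id=5 -> matches Sales
  - employee 4 (Helen): dept_id=1 -> matches Legal
  - employee 5 (Pete): dept_id=2 -> matches Product
  - employee 6 (Nate): dept_id=5 -> matches Sales
  - employee 7 (Rosa): dept_id=NULL, no match -> dropped
  - employee 8 (Eve): dept_id=3 -> matches Support
  - employee 9 (Fiona): dept_id=NULL, no match -> dropped
So 2 of 9 rows are dropped.

SQL:
SELECT a.name, b.name AS department
FROM employees a
INNER JOIN departments b ON a.dept_id = b.id

Result:
name   | department
-------+-----------
George | Legal     
Tina   | Support   
Ivan   | Sales     
Helen  | Legal     
Pete   | Product   
Nate   | Sales     
Eve    | Support   


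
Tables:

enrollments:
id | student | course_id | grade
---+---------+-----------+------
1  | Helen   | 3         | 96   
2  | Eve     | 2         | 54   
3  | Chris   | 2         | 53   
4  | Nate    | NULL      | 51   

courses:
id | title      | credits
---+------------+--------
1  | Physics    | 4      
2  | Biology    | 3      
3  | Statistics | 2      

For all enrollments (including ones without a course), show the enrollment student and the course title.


LEFT JOIN keeps every row from enrollments (the left table); where course_id has no match in courses, the course columns become NULL. Walk through each enrollment:
  - enrollment 1 (Helen): course_id=3 -> matches Statistics
  - enrollment 2 (Eve): course_id=2 -> matches Biology
  - enrollment 3 (Chris): course_id=2 -> matches Biology
  - enrollment 4 (Nate): course_id=NULL, no match -> kept with NULL
All 4 rows appear; 1 has NULL course.

SQL:
SELECT a.student, b.title AS course
FROM enrollments a
LEFT JOIN courses b ON a.course_id = b.id

Result:
student | course    
--------+-----------
Helen   | Statistics
Eve     | Biology   
Chris   | Biology   
Nate    | NULL      


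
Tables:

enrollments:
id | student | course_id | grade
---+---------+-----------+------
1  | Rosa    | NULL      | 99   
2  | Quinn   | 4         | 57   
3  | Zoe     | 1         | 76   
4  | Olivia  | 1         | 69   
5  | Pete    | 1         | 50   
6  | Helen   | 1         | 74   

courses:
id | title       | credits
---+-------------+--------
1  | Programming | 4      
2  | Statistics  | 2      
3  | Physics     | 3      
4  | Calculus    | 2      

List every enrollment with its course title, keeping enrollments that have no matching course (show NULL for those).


LEFT JOIN keeps every row from enrollments (the left table); where course_id has no match in courses, the course columns become NULL. Walk through each enrollment:
  - enrollment 1 (Rosa): course_id=NULL, no match -> kept with NULL
  - enrollment 2 (Quinn): course_id=4 -> matches Calculus
  - enrollment 3 (Zoe): course_id=1 -> matches Programming
  - enrollment 4 (Olivia): course_id=1 -> matches Programming
  - enrollment 5 (Pete): course_id=1 -> matches Programming
  - enrollment 6 (Helen): course_id=1 -> matches Programming
All 6 rows appear; 1 has NULL course.

SQL:
SELECT a.student, b.title AS course
FROM enrollments a
LEFT JOIN courses b ON a.course_id = b.id

Result:
student | course     
--------+------------
Rosa    | NULL       
Quinn   | Calculus   
Zoe     | Programming
Olivia  | Programming
Pete    | Programming
Helen   | Programming


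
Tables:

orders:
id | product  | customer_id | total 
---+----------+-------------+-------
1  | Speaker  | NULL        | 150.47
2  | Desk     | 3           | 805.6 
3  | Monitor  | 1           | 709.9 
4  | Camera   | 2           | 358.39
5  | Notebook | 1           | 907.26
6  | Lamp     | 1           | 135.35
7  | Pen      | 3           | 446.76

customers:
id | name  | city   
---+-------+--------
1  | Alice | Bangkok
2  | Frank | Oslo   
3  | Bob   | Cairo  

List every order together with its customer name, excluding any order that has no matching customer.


INNER JOIN keeps only orders rows whose customer_id matches an id in customers. Walk through each order:
  - order 1 (Speaker): customer_id=NULL, no match -> dropped
  - order 2 (Desk): customer_id=3 -> matches Bob
  - order 3 (Monitor): customer_id=1 -> matches Alice
  - order 4 (Camera): customer_id=2 -> matches Frank
  - order 5 (Notebook): customer_id=1 -> matches Alice
  - order 6 (Lamp): customer_id=1 -> matches Alice
  - order 7 (Pen): customer_id=3 -> matches Bob
So 1 of 7 rows is dropped.

SQL:
SELECT a.product, b.name AS customer
FROM orders a
INNER JOIN customers b ON a.customer_id = b.id

Result:
product  | customer
---------+---------
Desk     | Bob     
Monitor  | Alice   
Camera   | Frank   
Notebook | Alice   
Lamp     | Alice   
Pen      | Bob     


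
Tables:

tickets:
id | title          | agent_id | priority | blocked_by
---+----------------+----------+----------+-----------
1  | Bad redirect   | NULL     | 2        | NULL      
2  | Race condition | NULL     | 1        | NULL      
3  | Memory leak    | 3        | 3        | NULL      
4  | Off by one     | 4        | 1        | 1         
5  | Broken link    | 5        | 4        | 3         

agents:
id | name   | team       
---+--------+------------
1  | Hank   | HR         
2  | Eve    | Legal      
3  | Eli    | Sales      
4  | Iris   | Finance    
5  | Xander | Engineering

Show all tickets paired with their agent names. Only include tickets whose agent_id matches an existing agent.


INNER JOIN keeps only tickets rows whose agent_id matches an id in agents. Walk through each ticket:
  - ticket 1 (Bad redirect): agent_id=NULL, no match -> dropped
  - ticket 2 (Race condition): agent_id=NULL, no match -> dropped
  - ticket 3 (Memory leak): agent_id=3 -> matches Eli
  - ticket 4 (Off by one): agent_id=4 -> matches Iris
  - ticket 5 (Broken link): agent_id=5 -> matches Xander
So 2 of 5 rows are dropped.

SQL:
SELECT a.title, b.name AS agent
FROM tickets a
INNER JOIN agents b ON a.agent_id = b.id

Result:
title       | agent 
------------+-------
Memory leak | Eli   
Off by one  | Iris  
Broken link | Xander


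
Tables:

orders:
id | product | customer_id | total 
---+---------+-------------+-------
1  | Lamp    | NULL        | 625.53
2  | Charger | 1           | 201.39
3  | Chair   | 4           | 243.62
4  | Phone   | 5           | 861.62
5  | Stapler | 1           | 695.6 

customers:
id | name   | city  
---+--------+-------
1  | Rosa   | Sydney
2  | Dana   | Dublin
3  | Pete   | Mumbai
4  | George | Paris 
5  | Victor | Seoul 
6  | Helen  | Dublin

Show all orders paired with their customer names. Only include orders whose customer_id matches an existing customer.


INNER JOIN keeps only orders rows whose customer_id matches an id in customers. Walk through each order:
  - order 1 (Lamp): customer_id=NULL, no match -> dropped
  - order 2 (Charger): customer_id=1 -> matches Rosa
  - order 3 (Chair): customer_id=4 -> matches George
  - order 4 (Phone): customer_id=5 -> matches Victor
  - order 5 (Stapler): customer_id=1 -> matches Rosa
So 1 of 5 rows is dropped.

SQL:
SELECT a.product, b.name AS customer
FROM orders a
INNER JOIN customers b ON a.customer_id = b.id

Result:
product | customer
--------+---------
Charger | Rosa    
Chair   | George  
Phone   | Victor  
Stapler | Rosa    


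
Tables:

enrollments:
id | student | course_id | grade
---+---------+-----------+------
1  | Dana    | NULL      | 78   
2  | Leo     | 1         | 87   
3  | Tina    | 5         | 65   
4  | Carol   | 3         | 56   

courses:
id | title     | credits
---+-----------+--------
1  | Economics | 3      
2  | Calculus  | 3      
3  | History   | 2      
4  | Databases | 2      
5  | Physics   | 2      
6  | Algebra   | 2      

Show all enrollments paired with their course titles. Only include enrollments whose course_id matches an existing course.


INNER JOIN keeps only enrollments rows whose course_id matches an id in courses. Walk through each enrollment:
  - enrollment 1 (Dana): course_id=NULL, no match -> dropped
  - enrollment 2 (Leo): course_id=1 -> matches Economics
  - enrollment 3 (Tina): course_id=5 -> matches Physics
  - enrollment 4 (Carol): course_id=3 -> matches History
So 1 of 4 rows is dropped.

SQL:
SELECT a.student, b.title AS course
FROM enrollments a
INNER JOIN courses b ON a.course_id = b.id

Result:
student | course   
--------+----------
Leo     | Economics
Tina    | Physics  
Carol   | History  


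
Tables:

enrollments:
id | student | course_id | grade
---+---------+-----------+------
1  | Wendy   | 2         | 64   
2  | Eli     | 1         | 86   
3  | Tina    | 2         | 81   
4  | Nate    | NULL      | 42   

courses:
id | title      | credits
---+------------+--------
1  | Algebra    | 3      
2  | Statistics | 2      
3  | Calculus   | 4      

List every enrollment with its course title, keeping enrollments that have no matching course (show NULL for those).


LEFT JOIN keeps every row from enrollments (the left table); where course_id has no match in courses, the course columns become NULL. Walk through each enrollment:
  - enrollment 1 (Wendy): course_id=2 -> matches Statistics
  - enrollment 2 (Eli): course_id=1 -> matches Algebra
  - enrollment 3 (Tina): course_id=2 -> matches Statistics
  - enrollment 4 (Nate): course_id=NULL, no match -> kept with NULL
All 4 rows appear; 1 has NULL course.

SQL:
SELECT a.student, b.title AS course
FROM enrollments a
LEFT JOIN courses b ON a.course_id = b.id

Result:
student | course    
--------+-----------
Wendy   | Statistics
Eli     | Algebra   
Tina    | Statistics
Nate    | NULL      


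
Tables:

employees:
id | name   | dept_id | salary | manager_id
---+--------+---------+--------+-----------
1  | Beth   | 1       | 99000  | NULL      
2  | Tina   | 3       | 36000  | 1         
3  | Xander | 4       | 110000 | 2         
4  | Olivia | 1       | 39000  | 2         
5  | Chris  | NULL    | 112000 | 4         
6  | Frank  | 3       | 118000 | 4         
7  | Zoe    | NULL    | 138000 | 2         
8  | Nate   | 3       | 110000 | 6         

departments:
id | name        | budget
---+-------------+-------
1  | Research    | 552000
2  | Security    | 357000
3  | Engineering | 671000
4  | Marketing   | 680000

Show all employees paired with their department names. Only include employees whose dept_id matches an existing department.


INNER JOIN keeps only employees rows whose dept_id matches an id in departments. Walk through each employee:
  - employee 1 (Beth): dept_id=1 -> matches Research
  - employee 2 (Tina): dept_id=3 -> matches Engineering
  - employee 3 (Xander): dept_id=4 -> matches Marketing
  - employee 4 (Olivia): dept_id=1 -> matches Research
  - employee 5 (Chris): dept_id=NULL, no match -> dropped
  - employee 6 (Frank): dept_id=3 -> matches Engineering
  - employee 7 (Zoe): dept_id=NULL, no match -> dropped
  - employee 8 (Nate): dept_id=3 -> matches Engineering
So 2 of 8 rows are dropped.

SQL:
SELECT a.name, b.name AS department
FROM employees a
INNER JOIN departments b ON a.dept_id = b.id

Result:
name   | department 
-------+------------
Beth   | Research   
Tina   | Engineering
Xander | Marketing  
Olivia | Research   
Frank  | Engineering
Nate   | Engineering


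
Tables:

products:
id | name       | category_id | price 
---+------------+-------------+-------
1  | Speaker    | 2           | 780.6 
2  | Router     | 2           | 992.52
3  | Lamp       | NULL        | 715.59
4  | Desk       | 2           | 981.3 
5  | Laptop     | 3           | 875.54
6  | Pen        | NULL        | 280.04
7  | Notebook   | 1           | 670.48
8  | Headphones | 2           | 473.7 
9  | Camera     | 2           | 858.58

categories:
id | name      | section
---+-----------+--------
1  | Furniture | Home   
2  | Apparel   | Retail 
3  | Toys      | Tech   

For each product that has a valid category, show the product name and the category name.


INNER JOIN keeps only products rows whose category_id matches an id in categories. Walk through each product:
  - product 1 (Speaker): category_id=2 -> matches Apparel
  - product 2 (Router): category_id=2 -> matches Apparel
  - product 3 (Lamp): category_id=NULL, no match -> dropped
  - product 4 (Desk): category_id=2 -> matches Apparel
  - product 5 (Laptop): category_id=3 -> matches Toys
  - product 6 (Pen): category_id=NULL, no match -> dropped
  - product 7 (Notebook): category_id=1 -> matches Furniture
  - product 8 (Headphones): category_id=2 -> matches Apparel
  - product 9 (Camera): category_id=2 -> matches Apparel
So 2 of 9 rows are dropped.

SQL:
SELECT a.name, b.name AS category
FROM products a
INNER JOIN categories b ON a.category_id = b.id

Result:
name       | category 
-----------+----------
Speaker    | Apparel  
Router     | Apparel  
Desk       | Apparel  
Laptop     | Toys     
Notebook   | Furniture
Headphones | Apparel  
Camera     | Apparel  


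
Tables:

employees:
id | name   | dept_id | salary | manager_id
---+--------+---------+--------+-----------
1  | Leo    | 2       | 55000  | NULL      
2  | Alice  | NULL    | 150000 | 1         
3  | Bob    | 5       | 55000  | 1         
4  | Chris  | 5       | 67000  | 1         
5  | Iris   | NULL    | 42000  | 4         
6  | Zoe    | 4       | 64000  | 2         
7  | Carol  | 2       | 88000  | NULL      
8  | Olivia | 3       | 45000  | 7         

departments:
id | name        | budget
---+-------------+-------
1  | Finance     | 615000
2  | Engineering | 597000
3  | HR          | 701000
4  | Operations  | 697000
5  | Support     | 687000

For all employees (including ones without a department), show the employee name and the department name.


LEFT JOIN keeps every row from employees (the left table); where dept_id has no match in departments, the department columns become NULL. Walk through each employee:
  - employee 1 (Leo): dept_id=2 -> matches Engineering
  - employee 2 (Alice): dept_id=NULL, no match -> kept with NULL
  - employee 3 (Bob): dept_id=5 -> matches Support
  - employee 4 (Chris): dept_id=5 -> matches Support
  - employee 5 (Iris): dept_id=NULL, no match -> kept with NULL
  - employee 6 (Zoe): dept_id=4 -> matches Operations
  - employee 7 (Carol): dept_id=2 -> matches Engineering
  - employee 8 (Olivia): dept_id=3 -> matches HR
All 8 rows appear; 2 have NULL department.

SQL:
SELECT a.name, b.name AS department
FROM employees a
LEFT JOIN departments b ON a.dept_id = b.id

Result:
name   | department 
-------+------------
Leo    | Engineering
Alice  | NULL       
Bob    | Support    
Chris  | Support    
Iris   | NULL       
Zoe    | Operations 
Carol  | Engineering
Olivia | HR         


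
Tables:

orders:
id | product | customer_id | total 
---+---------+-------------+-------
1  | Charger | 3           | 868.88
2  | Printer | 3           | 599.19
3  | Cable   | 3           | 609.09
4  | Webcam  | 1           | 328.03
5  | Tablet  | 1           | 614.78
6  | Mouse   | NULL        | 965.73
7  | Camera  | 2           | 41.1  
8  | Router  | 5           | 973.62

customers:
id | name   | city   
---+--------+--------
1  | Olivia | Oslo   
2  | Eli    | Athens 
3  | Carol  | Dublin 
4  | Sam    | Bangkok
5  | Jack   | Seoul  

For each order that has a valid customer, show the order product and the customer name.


INNER JOIN keeps only orders rows whose customer_id matches an id in customers. Walk through each order:
  - order 1 (Charger): customer_id=3 -> matches Carol
  - order 2 (Printer): customer_id=3 -> matches Carol
  - order 3 (Cable): customer_id=3 -> matches Carol
  - order 4 (Webcam): customer_id=1 -> matches Olivia
  - order 5 (Tablet): customer_id=1 -> matches Olivia
  - order 6 (Mouse): customer_id=NULL, no match -> dropped
  - order 7 (Camera): customer_id=2 -> matches Eli
  - order 8 (Router): customer_id=5 -> matches Jack
So 1 of 8 rows is dropped.

SQL:
SELECT a.product, b.name AS customer
FROM orders a
INNER JOIN customers b ON a.customer_id = b.id

Result:
product | customer
--------+---------
Charger | Carol   
Printer | Carol   
Cable   | Carol   
Webcam  | Olivia  
Tablet  | Olivia  
Camera  | Eli     
Router  | Jack    


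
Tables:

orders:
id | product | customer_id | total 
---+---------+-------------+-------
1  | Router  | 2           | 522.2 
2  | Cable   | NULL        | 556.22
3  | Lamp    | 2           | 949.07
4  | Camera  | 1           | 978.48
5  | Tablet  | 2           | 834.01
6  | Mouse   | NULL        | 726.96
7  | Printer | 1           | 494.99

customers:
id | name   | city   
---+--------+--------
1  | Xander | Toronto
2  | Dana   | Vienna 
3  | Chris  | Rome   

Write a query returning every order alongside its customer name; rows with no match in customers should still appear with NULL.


LEFT JOIN keeps every row from orders (the left table); where customer_id has no match in customers, the customer columns become NULL. Walk through each order:
  - order 1 (Router): customer_id=2 -> matches Dana
  - order 2 (Cable): customer_id=NULL, no match -> kept with NULL
  - order 3 (Lamp): customer_id=2 -> matches Dana
  - order 4 (Camera): customer_id=1 -> matches Xander
  - order 5 (Tablet): customer_id=2 -> matches Dana
  - order 6 (Mouse): customer_id=NULL, no match -> kept with NULL
  - order 7 (Printer): customer_id=1 -> matches Xander
All 7 rows appear; 2 have NULL customer.

SQL:
SELECT a.product, b.name AS customer
FROM orders a
LEFT JOIN customers b ON a.customer_id = b.id

Result:
product | customer
--------+---------
Router  | Dana    
Cable   | NULL    
Lamp    | Dana    
Camera  | Xander  
Tablet  | Dana    
Mouse   | NULL    
Printer | Xander  


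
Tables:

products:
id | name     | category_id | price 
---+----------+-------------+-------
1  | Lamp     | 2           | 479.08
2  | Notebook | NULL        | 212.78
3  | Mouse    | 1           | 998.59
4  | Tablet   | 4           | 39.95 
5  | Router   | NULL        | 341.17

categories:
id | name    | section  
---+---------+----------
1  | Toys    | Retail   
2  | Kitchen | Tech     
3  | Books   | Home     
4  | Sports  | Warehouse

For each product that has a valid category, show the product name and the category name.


INNER JOIN keeps only products rows whose category_id matches an id in categories. Walk through each product:
  - product 1 (Lamp): category_id=2 -> matches Kitchen
  - product 2 (Notebook): category_id=NULL, no match -> dropped
  - product 3 (Mouse): category_id=1 -> matches Toys
  - product 4 (Tablet): category_id=4 -> matches Sports
  - product 5 (Router): category_id=NULL, no match -> dropped
So 2 of 5 rows are dropped.

SQL:
SELECT a.name, b.name AS category
FROM products a
INNER JOIN categories b ON a.category_id = b.id

Result:
name   | category
-------+---------
Lamp   | Kitchen 
Mouse  | Toys    
Tablet | Sports  


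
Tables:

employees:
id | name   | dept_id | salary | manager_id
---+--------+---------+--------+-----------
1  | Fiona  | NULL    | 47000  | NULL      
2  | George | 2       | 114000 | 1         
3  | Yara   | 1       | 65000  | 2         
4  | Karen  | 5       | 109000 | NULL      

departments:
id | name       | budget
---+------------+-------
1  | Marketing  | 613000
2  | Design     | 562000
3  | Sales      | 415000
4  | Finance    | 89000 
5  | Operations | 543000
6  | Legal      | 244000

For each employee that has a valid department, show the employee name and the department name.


INNER JOIN keeps only employees rows whose dept_id matches an id in departments. Walk through each employee:
  - employee 1 (Fiona): dept_id=NULL, no match -> dropped
  - employee 2 (George): dept_id=2 -> matches Design
  - employee 3 (Yara): dept_id=1 -> matches Marketing
  - employee 4 (Karen): dept_id=5 -> matches Operations
So 1 of 4 rows is dropped.

SQL:
SELECT a.name, b.name AS department
FROM employees a
INNER JOIN departments b ON a.dept_id = b.id

Result:
name   | department
-------+-----------
George | Design    
Yara   | Marketing 
Karen  | Operations
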